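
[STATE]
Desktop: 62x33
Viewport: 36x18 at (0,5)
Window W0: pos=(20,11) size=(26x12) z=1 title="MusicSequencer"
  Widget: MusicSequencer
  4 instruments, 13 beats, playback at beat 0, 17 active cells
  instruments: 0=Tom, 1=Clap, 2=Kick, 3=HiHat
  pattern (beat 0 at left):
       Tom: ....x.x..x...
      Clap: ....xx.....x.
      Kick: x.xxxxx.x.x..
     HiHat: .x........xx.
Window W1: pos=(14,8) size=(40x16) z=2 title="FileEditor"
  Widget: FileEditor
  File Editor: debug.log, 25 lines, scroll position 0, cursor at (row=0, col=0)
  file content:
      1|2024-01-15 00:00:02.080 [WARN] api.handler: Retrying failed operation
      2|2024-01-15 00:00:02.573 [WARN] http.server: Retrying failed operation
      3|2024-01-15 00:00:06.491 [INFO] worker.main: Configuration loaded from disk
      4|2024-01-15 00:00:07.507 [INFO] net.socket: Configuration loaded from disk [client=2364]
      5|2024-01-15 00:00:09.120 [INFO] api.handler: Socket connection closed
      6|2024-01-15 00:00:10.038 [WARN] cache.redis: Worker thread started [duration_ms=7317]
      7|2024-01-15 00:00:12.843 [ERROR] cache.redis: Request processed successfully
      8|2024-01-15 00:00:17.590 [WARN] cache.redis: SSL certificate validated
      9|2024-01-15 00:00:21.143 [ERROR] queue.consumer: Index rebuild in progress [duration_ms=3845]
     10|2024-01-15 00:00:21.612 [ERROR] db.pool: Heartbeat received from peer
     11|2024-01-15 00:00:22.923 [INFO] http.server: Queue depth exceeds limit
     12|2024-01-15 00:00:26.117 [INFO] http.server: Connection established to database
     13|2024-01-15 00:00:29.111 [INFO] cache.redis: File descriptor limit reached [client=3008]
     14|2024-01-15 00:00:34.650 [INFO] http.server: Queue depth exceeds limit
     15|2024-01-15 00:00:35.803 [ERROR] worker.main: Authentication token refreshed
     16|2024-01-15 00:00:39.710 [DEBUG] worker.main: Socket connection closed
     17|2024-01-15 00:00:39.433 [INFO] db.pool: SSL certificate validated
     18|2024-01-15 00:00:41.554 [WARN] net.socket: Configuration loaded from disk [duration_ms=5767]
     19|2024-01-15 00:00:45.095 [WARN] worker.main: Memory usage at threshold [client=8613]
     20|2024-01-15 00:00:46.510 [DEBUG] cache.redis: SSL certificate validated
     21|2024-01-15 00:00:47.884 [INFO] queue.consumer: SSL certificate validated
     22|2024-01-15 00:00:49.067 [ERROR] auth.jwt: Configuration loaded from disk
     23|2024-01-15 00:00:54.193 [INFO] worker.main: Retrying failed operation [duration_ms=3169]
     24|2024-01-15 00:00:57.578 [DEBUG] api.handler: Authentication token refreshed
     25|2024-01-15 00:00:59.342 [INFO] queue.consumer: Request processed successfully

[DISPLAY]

                                    
                                    
                                    
              ┏━━━━━━━━━━━━━━━━━━━━━
              ┃ FileEditor          
              ┠─────────────────────
              ┃█024-01-15 00:00:02.0
              ┃2024-01-15 00:00:02.5
              ┃2024-01-15 00:00:06.4
              ┃2024-01-15 00:00:07.5
              ┃2024-01-15 00:00:09.1
              ┃2024-01-15 00:00:10.0
              ┃2024-01-15 00:00:12.8
              ┃2024-01-15 00:00:17.5
              ┃2024-01-15 00:00:21.1
              ┃2024-01-15 00:00:21.6
              ┃2024-01-15 00:00:22.9
              ┃2024-01-15 00:00:26.1


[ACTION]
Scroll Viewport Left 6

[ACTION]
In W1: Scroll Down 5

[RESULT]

                                    
                                    
                                    
              ┏━━━━━━━━━━━━━━━━━━━━━
              ┃ FileEditor          
              ┠─────────────────────
              ┃2024-01-15 00:00:10.0
              ┃2024-01-15 00:00:12.8
              ┃2024-01-15 00:00:17.5
              ┃2024-01-15 00:00:21.1
              ┃2024-01-15 00:00:21.6
              ┃2024-01-15 00:00:22.9
              ┃2024-01-15 00:00:26.1
              ┃2024-01-15 00:00:29.1
              ┃2024-01-15 00:00:34.6
              ┃2024-01-15 00:00:35.8
              ┃2024-01-15 00:00:39.7
              ┃2024-01-15 00:00:39.4


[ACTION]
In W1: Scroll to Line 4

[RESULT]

                                    
                                    
                                    
              ┏━━━━━━━━━━━━━━━━━━━━━
              ┃ FileEditor          
              ┠─────────────────────
              ┃2024-01-15 00:00:07.5
              ┃2024-01-15 00:00:09.1
              ┃2024-01-15 00:00:10.0
              ┃2024-01-15 00:00:12.8
              ┃2024-01-15 00:00:17.5
              ┃2024-01-15 00:00:21.1
              ┃2024-01-15 00:00:21.6
              ┃2024-01-15 00:00:22.9
              ┃2024-01-15 00:00:26.1
              ┃2024-01-15 00:00:29.1
              ┃2024-01-15 00:00:34.6
              ┃2024-01-15 00:00:35.8


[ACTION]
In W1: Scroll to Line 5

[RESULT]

                                    
                                    
                                    
              ┏━━━━━━━━━━━━━━━━━━━━━
              ┃ FileEditor          
              ┠─────────────────────
              ┃2024-01-15 00:00:09.1
              ┃2024-01-15 00:00:10.0
              ┃2024-01-15 00:00:12.8
              ┃2024-01-15 00:00:17.5
              ┃2024-01-15 00:00:21.1
              ┃2024-01-15 00:00:21.6
              ┃2024-01-15 00:00:22.9
              ┃2024-01-15 00:00:26.1
              ┃2024-01-15 00:00:29.1
              ┃2024-01-15 00:00:34.6
              ┃2024-01-15 00:00:35.8
              ┃2024-01-15 00:00:39.7


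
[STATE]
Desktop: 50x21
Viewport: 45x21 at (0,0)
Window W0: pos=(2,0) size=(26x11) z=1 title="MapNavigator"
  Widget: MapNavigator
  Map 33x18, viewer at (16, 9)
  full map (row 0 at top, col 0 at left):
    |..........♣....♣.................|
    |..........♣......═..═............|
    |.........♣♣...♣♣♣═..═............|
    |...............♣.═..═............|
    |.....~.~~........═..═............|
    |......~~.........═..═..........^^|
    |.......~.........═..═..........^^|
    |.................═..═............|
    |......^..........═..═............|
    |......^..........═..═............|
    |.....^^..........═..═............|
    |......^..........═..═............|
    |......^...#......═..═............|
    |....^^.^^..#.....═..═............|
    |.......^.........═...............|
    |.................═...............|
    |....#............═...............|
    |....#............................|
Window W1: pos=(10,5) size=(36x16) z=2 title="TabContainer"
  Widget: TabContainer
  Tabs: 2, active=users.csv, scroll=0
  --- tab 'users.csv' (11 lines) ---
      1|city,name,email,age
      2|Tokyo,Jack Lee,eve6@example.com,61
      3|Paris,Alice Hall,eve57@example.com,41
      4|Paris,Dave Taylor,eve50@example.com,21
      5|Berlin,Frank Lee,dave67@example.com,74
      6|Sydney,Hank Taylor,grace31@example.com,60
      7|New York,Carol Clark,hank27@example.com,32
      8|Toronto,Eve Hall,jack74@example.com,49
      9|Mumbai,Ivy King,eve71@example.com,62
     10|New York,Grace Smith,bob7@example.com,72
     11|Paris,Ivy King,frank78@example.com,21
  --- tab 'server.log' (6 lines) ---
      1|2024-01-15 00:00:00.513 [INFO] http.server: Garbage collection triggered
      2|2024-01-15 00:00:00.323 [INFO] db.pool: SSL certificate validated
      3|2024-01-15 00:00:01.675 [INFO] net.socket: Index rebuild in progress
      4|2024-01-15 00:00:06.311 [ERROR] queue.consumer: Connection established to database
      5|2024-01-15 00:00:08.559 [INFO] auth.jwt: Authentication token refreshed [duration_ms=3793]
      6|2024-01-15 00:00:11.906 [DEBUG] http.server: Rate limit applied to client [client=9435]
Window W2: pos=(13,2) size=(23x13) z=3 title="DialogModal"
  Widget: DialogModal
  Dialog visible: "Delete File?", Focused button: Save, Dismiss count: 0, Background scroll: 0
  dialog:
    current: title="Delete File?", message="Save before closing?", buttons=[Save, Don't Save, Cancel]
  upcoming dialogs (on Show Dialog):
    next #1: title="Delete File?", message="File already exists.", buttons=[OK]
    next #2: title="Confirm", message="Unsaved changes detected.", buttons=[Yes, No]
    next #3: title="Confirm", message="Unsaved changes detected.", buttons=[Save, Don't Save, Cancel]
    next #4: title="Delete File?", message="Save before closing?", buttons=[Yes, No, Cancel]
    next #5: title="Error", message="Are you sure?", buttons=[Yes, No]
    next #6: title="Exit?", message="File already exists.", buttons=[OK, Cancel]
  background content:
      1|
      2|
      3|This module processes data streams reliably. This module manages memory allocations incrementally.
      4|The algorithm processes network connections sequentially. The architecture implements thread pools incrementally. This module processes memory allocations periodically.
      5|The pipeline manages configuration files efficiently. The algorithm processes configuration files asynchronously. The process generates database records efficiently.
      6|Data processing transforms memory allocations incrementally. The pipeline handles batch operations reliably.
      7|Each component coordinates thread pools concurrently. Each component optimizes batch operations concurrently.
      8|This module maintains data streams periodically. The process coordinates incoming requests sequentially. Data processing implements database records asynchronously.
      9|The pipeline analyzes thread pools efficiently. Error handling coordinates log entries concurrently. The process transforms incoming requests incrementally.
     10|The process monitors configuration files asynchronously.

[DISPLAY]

  ┏━━━━━━━━━━━━━━━━━━━━━━━━┓                 
  ┃ MapNavigator           ┃                 
  ┠──────────┏━━━━━━━━━━━━━━━━━━━━━┓         
  ┃...~......┃ DialogModal         ┃         
  ┃..........┠─────────────────────┨         
  ┃..^....┏━━┃                     ┃━━━━━━━━━
  ┃..^....┃ T┃                     ┃         
  ┃.^^....┠──┃Th┌───────────────┐es┃─────────
  ┃..^....┃[u┃Th│  Delete File? │ss┃         
  ┃..^...#┃──┃Th│Save before clo│s ┃─────────
  ┗━━━━━━━┃ci┃Da│[Save]  Don't S│ns┃         
          ┃To┃Ea└───────────────┘di┃le.com,61
          ┃Pa┃This module maintains┃ample.com
          ┃Pa┃The pipeline analyzes┃xample.co
          ┃Be┗━━━━━━━━━━━━━━━━━━━━━┛xample.co
          ┃Sydney,Hank Taylor,grace31@example
          ┃New York,Carol Clark,hank27@exampl
          ┃Toronto,Eve Hall,jack74@example.co
          ┃Mumbai,Ivy King,eve71@example.com,
          ┃New York,Grace Smith,bob7@example.
          ┗━━━━━━━━━━━━━━━━━━━━━━━━━━━━━━━━━━


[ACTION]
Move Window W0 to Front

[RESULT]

  ┏━━━━━━━━━━━━━━━━━━━━━━━━┓                 
  ┃ MapNavigator           ┃                 
  ┠────────────────────────┨━━━━━━━┓         
  ┃...~.........═..═.......┃       ┃         
  ┃.............═..═.......┃───────┨         
  ┃..^..........═..═.......┃       ┃━━━━━━━━━
  ┃..^.........@═..═.......┃       ┃         
  ┃.^^..........═..═.......┃────┐es┃─────────
  ┃..^..........═..═.......┃le? │ss┃         
  ┃..^...#......═..═.......┃ clo│s ┃─────────
  ┗━━━━━━━━━━━━━━━━━━━━━━━━┛'t S│ns┃         
          ┃To┃Ea└───────────────┘di┃le.com,61
          ┃Pa┃This module maintains┃ample.com
          ┃Pa┃The pipeline analyzes┃xample.co
          ┃Be┗━━━━━━━━━━━━━━━━━━━━━┛xample.co
          ┃Sydney,Hank Taylor,grace31@example
          ┃New York,Carol Clark,hank27@exampl
          ┃Toronto,Eve Hall,jack74@example.co
          ┃Mumbai,Ivy King,eve71@example.com,
          ┃New York,Grace Smith,bob7@example.
          ┗━━━━━━━━━━━━━━━━━━━━━━━━━━━━━━━━━━


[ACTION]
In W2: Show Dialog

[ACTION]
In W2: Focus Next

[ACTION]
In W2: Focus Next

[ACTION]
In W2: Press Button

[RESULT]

  ┏━━━━━━━━━━━━━━━━━━━━━━━━┓                 
  ┃ MapNavigator           ┃                 
  ┠────────────────────────┨━━━━━━━┓         
  ┃...~.........═..═.......┃       ┃         
  ┃.............═..═.......┃───────┨         
  ┃..^..........═..═.......┃       ┃━━━━━━━━━
  ┃..^.........@═..═.......┃       ┃         
  ┃.^^..........═..═.......┃ocesses┃─────────
  ┃..^..........═..═.......┃process┃         
  ┃..^...#......═..═.......┃anages ┃─────────
  ┗━━━━━━━━━━━━━━━━━━━━━━━━┛g trans┃         
          ┃To┃Each component coordi┃le.com,61
          ┃Pa┃This module maintains┃ample.com
          ┃Pa┃The pipeline analyzes┃xample.co
          ┃Be┗━━━━━━━━━━━━━━━━━━━━━┛xample.co
          ┃Sydney,Hank Taylor,grace31@example
          ┃New York,Carol Clark,hank27@exampl
          ┃Toronto,Eve Hall,jack74@example.co
          ┃Mumbai,Ivy King,eve71@example.com,
          ┃New York,Grace Smith,bob7@example.
          ┗━━━━━━━━━━━━━━━━━━━━━━━━━━━━━━━━━━


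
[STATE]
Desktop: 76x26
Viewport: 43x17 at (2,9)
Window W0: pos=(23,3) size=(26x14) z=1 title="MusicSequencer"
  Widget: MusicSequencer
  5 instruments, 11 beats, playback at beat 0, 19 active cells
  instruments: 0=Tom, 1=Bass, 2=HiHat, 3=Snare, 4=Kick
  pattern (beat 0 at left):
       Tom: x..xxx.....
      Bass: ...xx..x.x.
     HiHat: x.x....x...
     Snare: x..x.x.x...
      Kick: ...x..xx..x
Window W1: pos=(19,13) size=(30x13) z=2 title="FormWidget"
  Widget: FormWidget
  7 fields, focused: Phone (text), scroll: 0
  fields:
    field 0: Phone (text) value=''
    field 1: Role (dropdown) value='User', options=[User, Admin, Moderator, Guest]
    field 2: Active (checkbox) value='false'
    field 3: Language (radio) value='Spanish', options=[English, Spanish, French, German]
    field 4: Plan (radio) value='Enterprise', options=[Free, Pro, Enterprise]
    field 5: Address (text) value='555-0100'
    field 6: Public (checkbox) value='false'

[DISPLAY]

                     ┃ HiHat█·█····█···    
                     ┃ Snare█··█·█·█···    
                     ┃  Kick···█··██··█    
                     ┃                     
                 ┏━━━━━━━━━━━━━━━━━━━━━━━━━
                 ┃ FormWidget              
                 ┠─────────────────────────
                 ┃> Phone:      [          
                 ┃  Role:       [User      
                 ┃  Active:     [ ]        
                 ┃  Language:   ( ) English
                 ┃  Plan:       ( ) Free  (
                 ┃  Address:    [555-0100  
                 ┃  Public:     [ ]        
                 ┃                         
                 ┃                         
                 ┗━━━━━━━━━━━━━━━━━━━━━━━━━


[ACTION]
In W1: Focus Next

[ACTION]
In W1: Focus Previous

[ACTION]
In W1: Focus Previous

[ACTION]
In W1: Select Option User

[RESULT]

                     ┃ HiHat█·█····█···    
                     ┃ Snare█··█·█·█···    
                     ┃  Kick···█··██··█    
                     ┃                     
                 ┏━━━━━━━━━━━━━━━━━━━━━━━━━
                 ┃ FormWidget              
                 ┠─────────────────────────
                 ┃  Phone:      [          
                 ┃  Role:       [User      
                 ┃  Active:     [ ]        
                 ┃  Language:   ( ) English
                 ┃  Plan:       ( ) Free  (
                 ┃  Address:    [555-0100  
                 ┃> Public:     [ ]        
                 ┃                         
                 ┃                         
                 ┗━━━━━━━━━━━━━━━━━━━━━━━━━


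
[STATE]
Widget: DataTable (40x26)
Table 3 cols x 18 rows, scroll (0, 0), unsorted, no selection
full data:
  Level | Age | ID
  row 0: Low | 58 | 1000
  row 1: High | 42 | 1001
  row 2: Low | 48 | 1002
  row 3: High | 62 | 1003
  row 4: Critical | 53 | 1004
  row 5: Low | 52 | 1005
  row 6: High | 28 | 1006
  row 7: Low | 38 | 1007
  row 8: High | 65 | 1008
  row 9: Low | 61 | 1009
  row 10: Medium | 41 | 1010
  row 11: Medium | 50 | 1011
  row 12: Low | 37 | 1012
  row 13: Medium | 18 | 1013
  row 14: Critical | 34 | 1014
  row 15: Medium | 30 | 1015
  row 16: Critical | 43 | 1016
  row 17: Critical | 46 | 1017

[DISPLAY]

Level   │Age│ID                         
────────┼───┼────                       
Low     │58 │1000                       
High    │42 │1001                       
Low     │48 │1002                       
High    │62 │1003                       
Critical│53 │1004                       
Low     │52 │1005                       
High    │28 │1006                       
Low     │38 │1007                       
High    │65 │1008                       
Low     │61 │1009                       
Medium  │41 │1010                       
Medium  │50 │1011                       
Low     │37 │1012                       
Medium  │18 │1013                       
Critical│34 │1014                       
Medium  │30 │1015                       
Critical│43 │1016                       
Critical│46 │1017                       
                                        
                                        
                                        
                                        
                                        
                                        


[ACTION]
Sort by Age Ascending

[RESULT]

Level   │Ag▲│ID                         
────────┼───┼────                       
Medium  │18 │1013                       
High    │28 │1006                       
Medium  │30 │1015                       
Critical│34 │1014                       
Low     │37 │1012                       
Low     │38 │1007                       
Medium  │41 │1010                       
High    │42 │1001                       
Critical│43 │1016                       
Critical│46 │1017                       
Low     │48 │1002                       
Medium  │50 │1011                       
Low     │52 │1005                       
Critical│53 │1004                       
Low     │58 │1000                       
Low     │61 │1009                       
High    │62 │1003                       
High    │65 │1008                       
                                        
                                        
                                        
                                        
                                        
                                        


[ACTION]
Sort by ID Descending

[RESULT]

Level   │Age│ID ▼                       
────────┼───┼────                       
Critical│46 │1017                       
Critical│43 │1016                       
Medium  │30 │1015                       
Critical│34 │1014                       
Medium  │18 │1013                       
Low     │37 │1012                       
Medium  │50 │1011                       
Medium  │41 │1010                       
Low     │61 │1009                       
High    │65 │1008                       
Low     │38 │1007                       
High    │28 │1006                       
Low     │52 │1005                       
Critical│53 │1004                       
High    │62 │1003                       
Low     │48 │1002                       
High    │42 │1001                       
Low     │58 │1000                       
                                        
                                        
                                        
                                        
                                        
                                        


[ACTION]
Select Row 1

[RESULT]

Level   │Age│ID ▼                       
────────┼───┼────                       
Critical│46 │1017                       
>ritical│43 │1016                       
Medium  │30 │1015                       
Critical│34 │1014                       
Medium  │18 │1013                       
Low     │37 │1012                       
Medium  │50 │1011                       
Medium  │41 │1010                       
Low     │61 │1009                       
High    │65 │1008                       
Low     │38 │1007                       
High    │28 │1006                       
Low     │52 │1005                       
Critical│53 │1004                       
High    │62 │1003                       
Low     │48 │1002                       
High    │42 │1001                       
Low     │58 │1000                       
                                        
                                        
                                        
                                        
                                        
                                        


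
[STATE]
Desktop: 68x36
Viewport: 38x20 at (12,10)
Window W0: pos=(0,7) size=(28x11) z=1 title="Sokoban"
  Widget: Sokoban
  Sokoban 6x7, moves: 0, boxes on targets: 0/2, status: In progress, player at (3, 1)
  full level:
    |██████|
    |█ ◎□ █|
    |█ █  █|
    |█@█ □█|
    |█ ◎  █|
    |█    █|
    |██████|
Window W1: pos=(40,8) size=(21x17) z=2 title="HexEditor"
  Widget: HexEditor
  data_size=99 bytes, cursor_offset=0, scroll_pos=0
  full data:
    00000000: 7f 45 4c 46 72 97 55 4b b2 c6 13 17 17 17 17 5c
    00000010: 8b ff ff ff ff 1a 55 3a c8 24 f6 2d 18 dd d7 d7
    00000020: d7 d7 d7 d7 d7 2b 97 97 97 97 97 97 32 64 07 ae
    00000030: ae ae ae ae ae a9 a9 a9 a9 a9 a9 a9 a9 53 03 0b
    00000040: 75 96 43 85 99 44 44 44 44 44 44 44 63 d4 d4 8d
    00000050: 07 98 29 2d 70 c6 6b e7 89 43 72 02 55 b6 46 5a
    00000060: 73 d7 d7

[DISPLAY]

               ┃            ┠─────────
               ┃            ┃00000000 
               ┃            ┃00000010 
               ┃            ┃00000020 
               ┃            ┃00000030 
               ┃            ┃00000040 
               ┃            ┃00000050 
━━━━━━━━━━━━━━━┛            ┃00000060 
                            ┃         
                            ┃         
                            ┃         
                            ┃         
                            ┃         
                            ┃         
                            ┗━━━━━━━━━
                                      
                                      
                                      
                                      
                                      


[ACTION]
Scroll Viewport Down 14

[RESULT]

               ┃            ┃00000050 
━━━━━━━━━━━━━━━┛            ┃00000060 
                            ┃         
                            ┃         
                            ┃         
                            ┃         
                            ┃         
                            ┃         
                            ┗━━━━━━━━━
                                      
                                      
                                      
                                      
                                      
                                      
                                      
                                      
                                      
                                      
                                      


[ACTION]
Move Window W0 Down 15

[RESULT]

                            ┃00000050 
                            ┃00000060 
                            ┃         
                            ┃         
                            ┃         
                            ┃         
━━━━━━━━━━━━━━━┓            ┃         
               ┃            ┃         
───────────────┨            ┗━━━━━━━━━
               ┃                      
               ┃                      
               ┃                      
               ┃                      
               ┃                      
               ┃                      
               ┃                      
━━━━━━━━━━━━━━━┛                      
                                      
                                      
                                      


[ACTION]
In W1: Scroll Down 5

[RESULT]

                            ┃         
                            ┃         
                            ┃         
                            ┃         
                            ┃         
                            ┃         
━━━━━━━━━━━━━━━┓            ┃         
               ┃            ┃         
───────────────┨            ┗━━━━━━━━━
               ┃                      
               ┃                      
               ┃                      
               ┃                      
               ┃                      
               ┃                      
               ┃                      
━━━━━━━━━━━━━━━┛                      
                                      
                                      
                                      


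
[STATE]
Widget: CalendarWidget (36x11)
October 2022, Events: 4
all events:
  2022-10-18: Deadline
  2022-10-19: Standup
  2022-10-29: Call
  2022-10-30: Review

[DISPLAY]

            October 2022            
Mo Tu We Th Fr Sa Su                
                1  2                
 3  4  5  6  7  8  9                
10 11 12 13 14 15 16                
17 18* 19* 20 21 22 23              
24 25 26 27 28 29* 30*              
31                                  
                                    
                                    
                                    


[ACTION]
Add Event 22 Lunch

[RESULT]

            October 2022            
Mo Tu We Th Fr Sa Su                
                1  2                
 3  4  5  6  7  8  9                
10 11 12 13 14 15 16                
17 18* 19* 20 21 22* 23             
24 25 26 27 28 29* 30*              
31                                  
                                    
                                    
                                    


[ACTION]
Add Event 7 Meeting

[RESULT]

            October 2022            
Mo Tu We Th Fr Sa Su                
                1  2                
 3  4  5  6  7*  8  9               
10 11 12 13 14 15 16                
17 18* 19* 20 21 22* 23             
24 25 26 27 28 29* 30*              
31                                  
                                    
                                    
                                    


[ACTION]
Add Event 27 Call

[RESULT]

            October 2022            
Mo Tu We Th Fr Sa Su                
                1  2                
 3  4  5  6  7*  8  9               
10 11 12 13 14 15 16                
17 18* 19* 20 21 22* 23             
24 25 26 27* 28 29* 30*             
31                                  
                                    
                                    
                                    


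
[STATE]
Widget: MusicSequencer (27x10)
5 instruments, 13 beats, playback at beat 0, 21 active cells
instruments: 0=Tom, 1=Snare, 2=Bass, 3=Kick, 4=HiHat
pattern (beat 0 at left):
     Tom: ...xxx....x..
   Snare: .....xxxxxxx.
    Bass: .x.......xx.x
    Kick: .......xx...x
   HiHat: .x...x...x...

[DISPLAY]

      ▼123456789012        
   Tom···███····█··        
 Snare·····███████·        
  Bass·█·······██·█        
  Kick·······██···█        
 HiHat·█···█···█···        
                           
                           
                           
                           


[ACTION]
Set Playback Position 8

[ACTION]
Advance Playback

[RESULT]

      012345678▼012        
   Tom···███····█··        
 Snare·····███████·        
  Bass·█·······██·█        
  Kick·······██···█        
 HiHat·█···█···█···        
                           
                           
                           
                           


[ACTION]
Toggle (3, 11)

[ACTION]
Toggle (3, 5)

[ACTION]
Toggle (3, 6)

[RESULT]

      012345678▼012        
   Tom···███····█··        
 Snare·····███████·        
  Bass·█·······██·█        
  Kick·····████··██        
 HiHat·█···█···█···        
                           
                           
                           
                           


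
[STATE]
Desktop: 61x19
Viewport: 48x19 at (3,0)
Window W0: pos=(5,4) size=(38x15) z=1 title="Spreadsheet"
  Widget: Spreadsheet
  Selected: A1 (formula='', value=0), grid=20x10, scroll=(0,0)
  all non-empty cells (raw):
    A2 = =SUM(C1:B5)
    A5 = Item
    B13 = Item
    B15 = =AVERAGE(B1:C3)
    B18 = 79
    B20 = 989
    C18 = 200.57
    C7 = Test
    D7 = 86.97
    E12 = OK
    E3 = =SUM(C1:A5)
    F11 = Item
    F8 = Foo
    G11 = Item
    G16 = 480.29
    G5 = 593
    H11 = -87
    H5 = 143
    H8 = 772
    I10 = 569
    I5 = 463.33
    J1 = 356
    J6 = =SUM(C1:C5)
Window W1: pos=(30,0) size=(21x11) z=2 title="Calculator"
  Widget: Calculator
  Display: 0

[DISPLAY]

                           ┏━━━━━━━━━━━━━━━━━━━┓
                           ┃ Calculator        ┃
                           ┠───────────────────┨
                           ┃                  0┃
  ┏━━━━━━━━━━━━━━━━━━━━━━━━┃┌───┬───┬───┬───┐  ┃
  ┃ Spreadsheet            ┃│ 7 │ 8 │ 9 │ ÷ │  ┃
  ┠────────────────────────┃├───┼───┼───┼───┤  ┃
  ┃A1:                     ┃│ 4 │ 5 │ 6 │ × │  ┃
  ┃       A       B       C┃├───┼───┼───┼───┤  ┃
  ┃------------------------┃│ 1 │ 2 │ 3 │ - │  ┃
  ┃  1      [0]       0    ┗━━━━━━━━━━━━━━━━━━━┛
  ┃  2        0       0       0       0┃        
  ┃  3        0       0       0       0┃        
  ┃  4        0       0       0       0┃        
  ┃  5 Item           0       0       0┃        
  ┃  6        0       0       0       0┃        
  ┃  7        0       0Test       86.97┃        
  ┃  8        0       0       0       0┃        
  ┗━━━━━━━━━━━━━━━━━━━━━━━━━━━━━━━━━━━━┛        


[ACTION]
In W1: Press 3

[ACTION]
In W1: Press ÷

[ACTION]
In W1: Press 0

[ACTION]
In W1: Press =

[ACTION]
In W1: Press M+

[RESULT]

                           ┏━━━━━━━━━━━━━━━━━━━┓
                           ┃ Calculator        ┃
                           ┠───────────────────┨
                           ┃              Error┃
  ┏━━━━━━━━━━━━━━━━━━━━━━━━┃┌───┬───┬───┬───┐  ┃
  ┃ Spreadsheet            ┃│ 7 │ 8 │ 9 │ ÷ │  ┃
  ┠────────────────────────┃├───┼───┼───┼───┤  ┃
  ┃A1:                     ┃│ 4 │ 5 │ 6 │ × │  ┃
  ┃       A       B       C┃├───┼───┼───┼───┤  ┃
  ┃------------------------┃│ 1 │ 2 │ 3 │ - │  ┃
  ┃  1      [0]       0    ┗━━━━━━━━━━━━━━━━━━━┛
  ┃  2        0       0       0       0┃        
  ┃  3        0       0       0       0┃        
  ┃  4        0       0       0       0┃        
  ┃  5 Item           0       0       0┃        
  ┃  6        0       0       0       0┃        
  ┃  7        0       0Test       86.97┃        
  ┃  8        0       0       0       0┃        
  ┗━━━━━━━━━━━━━━━━━━━━━━━━━━━━━━━━━━━━┛        


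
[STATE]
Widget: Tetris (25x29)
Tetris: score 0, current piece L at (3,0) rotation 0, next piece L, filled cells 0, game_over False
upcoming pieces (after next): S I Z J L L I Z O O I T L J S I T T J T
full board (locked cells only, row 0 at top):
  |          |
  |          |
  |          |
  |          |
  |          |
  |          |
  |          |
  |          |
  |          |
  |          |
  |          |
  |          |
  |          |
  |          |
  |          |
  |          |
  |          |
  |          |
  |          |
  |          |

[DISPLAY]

     ▒    │Next:         
   ▒▒▒    │  ▒           
          │▒▒▒           
          │              
          │              
          │              
          │Score:        
          │0             
          │              
          │              
          │              
          │              
          │              
          │              
          │              
          │              
          │              
          │              
          │              
          │              
          │              
          │              
          │              
          │              
          │              
          │              
          │              
          │              
          │              


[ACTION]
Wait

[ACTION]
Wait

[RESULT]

          │Next:         
          │  ▒           
     ▒    │▒▒▒           
   ▒▒▒    │              
          │              
          │              
          │Score:        
          │0             
          │              
          │              
          │              
          │              
          │              
          │              
          │              
          │              
          │              
          │              
          │              
          │              
          │              
          │              
          │              
          │              
          │              
          │              
          │              
          │              
          │              


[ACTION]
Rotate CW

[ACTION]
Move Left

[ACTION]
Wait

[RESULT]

          │Next:         
          │  ▒           
          │▒▒▒           
  ▒       │              
  ▒       │              
  ▒▒      │              
          │Score:        
          │0             
          │              
          │              
          │              
          │              
          │              
          │              
          │              
          │              
          │              
          │              
          │              
          │              
          │              
          │              
          │              
          │              
          │              
          │              
          │              
          │              
          │              


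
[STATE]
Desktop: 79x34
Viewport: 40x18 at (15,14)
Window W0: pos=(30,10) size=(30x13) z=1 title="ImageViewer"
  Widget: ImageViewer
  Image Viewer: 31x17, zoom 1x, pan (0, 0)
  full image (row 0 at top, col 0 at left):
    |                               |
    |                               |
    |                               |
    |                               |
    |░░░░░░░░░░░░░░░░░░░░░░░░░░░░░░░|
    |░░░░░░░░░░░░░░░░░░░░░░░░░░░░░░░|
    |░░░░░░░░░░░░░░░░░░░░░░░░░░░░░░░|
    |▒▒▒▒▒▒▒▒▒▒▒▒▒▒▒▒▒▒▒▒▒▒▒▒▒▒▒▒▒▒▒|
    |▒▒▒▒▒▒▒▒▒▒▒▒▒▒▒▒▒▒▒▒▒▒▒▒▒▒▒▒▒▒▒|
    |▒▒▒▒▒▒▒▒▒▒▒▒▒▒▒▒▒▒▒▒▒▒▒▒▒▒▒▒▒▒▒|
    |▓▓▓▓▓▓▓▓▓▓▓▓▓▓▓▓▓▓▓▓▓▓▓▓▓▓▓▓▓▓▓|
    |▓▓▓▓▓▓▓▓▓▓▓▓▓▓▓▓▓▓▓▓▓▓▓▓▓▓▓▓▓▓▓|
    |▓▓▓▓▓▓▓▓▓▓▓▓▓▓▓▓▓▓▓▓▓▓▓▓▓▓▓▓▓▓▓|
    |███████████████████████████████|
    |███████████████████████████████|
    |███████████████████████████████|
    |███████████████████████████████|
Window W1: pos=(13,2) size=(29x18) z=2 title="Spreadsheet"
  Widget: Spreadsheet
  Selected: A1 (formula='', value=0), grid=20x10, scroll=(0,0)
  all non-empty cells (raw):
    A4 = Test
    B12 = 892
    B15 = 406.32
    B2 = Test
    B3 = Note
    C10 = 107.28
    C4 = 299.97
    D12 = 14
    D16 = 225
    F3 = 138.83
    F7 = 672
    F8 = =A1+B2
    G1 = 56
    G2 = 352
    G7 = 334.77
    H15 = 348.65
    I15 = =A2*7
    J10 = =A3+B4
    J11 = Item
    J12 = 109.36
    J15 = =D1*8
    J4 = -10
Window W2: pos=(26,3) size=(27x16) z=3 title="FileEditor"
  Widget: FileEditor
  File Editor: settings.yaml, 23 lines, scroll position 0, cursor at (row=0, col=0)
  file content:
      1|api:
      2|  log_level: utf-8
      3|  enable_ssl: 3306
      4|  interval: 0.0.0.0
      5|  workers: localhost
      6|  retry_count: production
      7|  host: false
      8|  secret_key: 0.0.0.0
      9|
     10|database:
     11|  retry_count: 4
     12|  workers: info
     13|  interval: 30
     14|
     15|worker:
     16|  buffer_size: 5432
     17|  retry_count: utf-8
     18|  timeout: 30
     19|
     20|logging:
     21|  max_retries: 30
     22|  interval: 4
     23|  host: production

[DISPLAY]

 7        0┃                        ░┃  
 8        0┃database:               ░┃  
 9        0┃  retry_count: 4        ░┃  
10        0┃  workers: info         ▼┃░░
11        0┗━━━━━━━━━━━━━━━━━━━━━━━━━┛░░
━━━━━━━━━━━━━━━━━━━━━━━━━━┛░░░░░░░░░░░░░
               ┃▒▒▒▒▒▒▒▒▒▒▒▒▒▒▒▒▒▒▒▒▒▒▒▒
               ┃▒▒▒▒▒▒▒▒▒▒▒▒▒▒▒▒▒▒▒▒▒▒▒▒
               ┗━━━━━━━━━━━━━━━━━━━━━━━━
                                        
                                        
                                        
                                        
                                        
                                        
                                        
                                        
                                        


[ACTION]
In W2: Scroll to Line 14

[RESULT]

 7        0┃logging:                ░┃  
 8        0┃  max_retries: 30       ░┃  
 9        0┃  interval: 4           █┃  
10        0┃  host: production      ▼┃░░
11        0┗━━━━━━━━━━━━━━━━━━━━━━━━━┛░░
━━━━━━━━━━━━━━━━━━━━━━━━━━┛░░░░░░░░░░░░░
               ┃▒▒▒▒▒▒▒▒▒▒▒▒▒▒▒▒▒▒▒▒▒▒▒▒
               ┃▒▒▒▒▒▒▒▒▒▒▒▒▒▒▒▒▒▒▒▒▒▒▒▒
               ┗━━━━━━━━━━━━━━━━━━━━━━━━
                                        
                                        
                                        
                                        
                                        
                                        
                                        
                                        
                                        


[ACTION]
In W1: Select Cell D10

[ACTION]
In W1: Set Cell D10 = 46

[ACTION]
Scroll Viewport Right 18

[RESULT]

g:                ░┃      ┃             
retries: 30       ░┃      ┃             
rval: 4           █┃      ┃             
: production      ▼┃░░░░░░┃             
━━━━━━━━━━━━━━━━━━━┛░░░░░░┃             
━━━━━━━━┛░░░░░░░░░░░░░░░░░┃             
▒▒▒▒▒▒▒▒▒▒▒▒▒▒▒▒▒▒▒▒▒▒▒▒▒▒┃             
▒▒▒▒▒▒▒▒▒▒▒▒▒▒▒▒▒▒▒▒▒▒▒▒▒▒┃             
━━━━━━━━━━━━━━━━━━━━━━━━━━┛             
                                        
                                        
                                        
                                        
                                        
                                        
                                        
                                        
                                        
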